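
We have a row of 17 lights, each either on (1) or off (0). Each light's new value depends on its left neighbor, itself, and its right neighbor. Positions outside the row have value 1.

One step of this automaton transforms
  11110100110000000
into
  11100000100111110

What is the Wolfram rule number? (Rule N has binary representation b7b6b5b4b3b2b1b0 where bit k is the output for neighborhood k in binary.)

position 0: 111 → 1  (bit 7 = 1)
position 3: 110 → 0  (bit 6 = 0)
position 4: 101 → 0  (bit 5 = 0)
position 6: 100 → 0  (bit 4 = 0)
position 8: 011 → 1  (bit 3 = 1)
position 5: 010 → 0  (bit 2 = 0)
position 7: 001 → 0  (bit 1 = 0)
position 11: 000 → 1  (bit 0 = 1)
bits b7..b0 = 10001001 = 137

137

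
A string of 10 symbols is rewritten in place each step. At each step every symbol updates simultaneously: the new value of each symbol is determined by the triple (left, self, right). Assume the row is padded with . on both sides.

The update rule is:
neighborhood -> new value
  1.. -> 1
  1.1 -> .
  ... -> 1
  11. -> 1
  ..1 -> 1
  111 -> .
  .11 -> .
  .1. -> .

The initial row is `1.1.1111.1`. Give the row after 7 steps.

.......1..
1111111.11
......1..1
111111.11.
.....1..11
11111.11.1
....1..1..

....1..1..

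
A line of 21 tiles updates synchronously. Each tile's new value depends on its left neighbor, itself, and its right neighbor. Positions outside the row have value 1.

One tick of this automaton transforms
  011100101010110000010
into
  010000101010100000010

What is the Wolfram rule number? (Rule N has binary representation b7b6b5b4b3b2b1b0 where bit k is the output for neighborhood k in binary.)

position 2: 111 → 0  (bit 7 = 0)
position 3: 110 → 0  (bit 6 = 0)
position 0: 101 → 0  (bit 5 = 0)
position 4: 100 → 0  (bit 4 = 0)
position 1: 011 → 1  (bit 3 = 1)
position 6: 010 → 1  (bit 2 = 1)
position 5: 001 → 0  (bit 1 = 0)
position 15: 000 → 0  (bit 0 = 0)
bits b7..b0 = 00001100 = 12

12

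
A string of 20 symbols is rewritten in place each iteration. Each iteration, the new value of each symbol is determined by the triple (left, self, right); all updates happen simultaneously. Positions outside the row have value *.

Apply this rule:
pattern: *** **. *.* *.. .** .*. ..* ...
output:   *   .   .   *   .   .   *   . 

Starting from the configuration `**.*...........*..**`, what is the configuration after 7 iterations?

*...*.........*.**.*
.*.*.*.......*......
......*.....*.*....*
*....*.*...*...*..*.
.*..*...*.*.*.*.**..
..**.*.*..........**
**......*........*.*

**......*........*.*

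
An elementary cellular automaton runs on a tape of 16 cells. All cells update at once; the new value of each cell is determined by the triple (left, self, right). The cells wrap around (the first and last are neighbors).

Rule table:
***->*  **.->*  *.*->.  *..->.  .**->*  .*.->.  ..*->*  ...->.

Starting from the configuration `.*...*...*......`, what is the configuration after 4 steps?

*...*...*.......
...*...*.......*
..*...*.......*.
.*...*.......*..

.*...*.......*..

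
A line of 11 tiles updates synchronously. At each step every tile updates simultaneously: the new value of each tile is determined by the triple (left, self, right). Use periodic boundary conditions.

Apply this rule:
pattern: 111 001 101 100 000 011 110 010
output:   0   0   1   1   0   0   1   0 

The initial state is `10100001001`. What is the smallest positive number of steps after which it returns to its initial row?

11010000100
01101000010
00110100001
10011010000
01001101000
00100110100
00010011010
00001001101
10000100110
01000010011
10100001001

11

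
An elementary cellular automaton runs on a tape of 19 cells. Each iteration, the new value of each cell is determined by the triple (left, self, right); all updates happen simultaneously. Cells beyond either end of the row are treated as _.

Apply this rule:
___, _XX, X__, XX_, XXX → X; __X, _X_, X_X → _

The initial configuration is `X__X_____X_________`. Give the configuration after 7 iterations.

_XX_XXXXX_XXXXXXXXX

iteration 1: _X__XXXX__XXXXXXXXX
iteration 2: __X_XXXXX_XXXXXXXXX
iteration 3: X___XXXXX_XXXXXXXXX
iteration 4: _XX_XXXXX_XXXXXXXXX
iteration 5: _XX_XXXXX_XXXXXXXXX  (fixed point — unchanged through iteration 7)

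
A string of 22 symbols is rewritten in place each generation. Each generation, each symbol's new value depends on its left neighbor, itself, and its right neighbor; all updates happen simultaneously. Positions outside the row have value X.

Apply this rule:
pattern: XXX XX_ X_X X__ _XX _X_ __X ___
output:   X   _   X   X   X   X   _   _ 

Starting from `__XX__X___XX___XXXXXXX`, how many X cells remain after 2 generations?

18

generation 1: X_X_X_XX__X_X__XXXXXXX
generation 2: _XXXXXX_X_XXXX_XXXXXXX
count of X: 18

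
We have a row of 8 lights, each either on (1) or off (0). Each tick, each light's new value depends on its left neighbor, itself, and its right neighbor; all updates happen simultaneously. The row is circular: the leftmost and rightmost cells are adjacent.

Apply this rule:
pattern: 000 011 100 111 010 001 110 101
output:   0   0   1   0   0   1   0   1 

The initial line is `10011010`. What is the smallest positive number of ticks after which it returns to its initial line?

2

tick 1: 01100101
tick 2: 10011010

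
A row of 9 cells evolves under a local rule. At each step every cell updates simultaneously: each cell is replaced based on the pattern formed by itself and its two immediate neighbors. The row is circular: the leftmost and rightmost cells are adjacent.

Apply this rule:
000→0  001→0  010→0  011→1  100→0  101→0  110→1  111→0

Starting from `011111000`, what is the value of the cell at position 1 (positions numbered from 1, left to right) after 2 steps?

step 1: 010001000
step 2: 000000000
position 1 holds 0

0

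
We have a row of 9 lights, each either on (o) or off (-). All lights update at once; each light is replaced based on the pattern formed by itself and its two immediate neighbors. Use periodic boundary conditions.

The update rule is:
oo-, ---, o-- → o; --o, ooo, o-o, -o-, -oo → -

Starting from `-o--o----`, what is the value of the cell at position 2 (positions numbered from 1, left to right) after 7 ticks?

--o--oooo
o--o----o
oo--ooo--
-oo---oo-
--ooo--oo
o---oo--o
ooo--oo--
position 2 holds o

o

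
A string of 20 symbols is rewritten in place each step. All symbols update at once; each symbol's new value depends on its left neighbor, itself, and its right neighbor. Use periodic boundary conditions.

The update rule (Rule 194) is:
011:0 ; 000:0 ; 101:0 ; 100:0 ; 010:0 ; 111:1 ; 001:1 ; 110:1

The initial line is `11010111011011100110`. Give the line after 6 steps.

01000000100000001000

01000011001001101010
10000101010010100000
00001000000100000001
00010000001000000010
00100000010000000100
01000000100000001000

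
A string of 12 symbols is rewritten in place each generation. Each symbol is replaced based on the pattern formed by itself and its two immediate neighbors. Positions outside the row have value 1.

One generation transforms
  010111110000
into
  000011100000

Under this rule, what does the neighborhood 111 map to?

At position 4 the neighborhood is 111; the next row has 1 there.

1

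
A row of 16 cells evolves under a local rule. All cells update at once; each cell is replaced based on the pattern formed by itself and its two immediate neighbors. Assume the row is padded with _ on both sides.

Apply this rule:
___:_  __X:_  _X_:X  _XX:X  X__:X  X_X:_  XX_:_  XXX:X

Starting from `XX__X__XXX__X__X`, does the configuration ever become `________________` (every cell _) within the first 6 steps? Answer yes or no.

no

step 1: X_X_XX_XX_X_XX_X
step 2: X_X_X__X__X_X__X
step 3: X_X_XX_XX_X_XX_X  (repeats step 1; period 2)
step 6: X_X_X__X__X_X__X
step 6 is X_X_X__X__X_X__X, still not uniform _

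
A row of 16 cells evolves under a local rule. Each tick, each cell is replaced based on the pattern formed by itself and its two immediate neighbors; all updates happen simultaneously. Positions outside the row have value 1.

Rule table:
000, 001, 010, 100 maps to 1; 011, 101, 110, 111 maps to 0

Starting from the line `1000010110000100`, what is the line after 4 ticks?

0000001110000000

tick 1: 0111110001111111
tick 2: 0000001110000000
tick 3: 1111110001111111
tick 4: 0000001110000000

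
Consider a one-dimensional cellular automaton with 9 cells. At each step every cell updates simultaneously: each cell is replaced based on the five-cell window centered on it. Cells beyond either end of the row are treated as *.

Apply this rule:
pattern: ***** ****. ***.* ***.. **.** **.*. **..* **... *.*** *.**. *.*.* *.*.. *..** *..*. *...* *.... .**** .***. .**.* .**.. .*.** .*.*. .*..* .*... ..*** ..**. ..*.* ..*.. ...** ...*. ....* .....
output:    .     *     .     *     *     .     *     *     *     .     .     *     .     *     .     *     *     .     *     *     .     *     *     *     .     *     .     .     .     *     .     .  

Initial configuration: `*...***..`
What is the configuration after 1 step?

**....**.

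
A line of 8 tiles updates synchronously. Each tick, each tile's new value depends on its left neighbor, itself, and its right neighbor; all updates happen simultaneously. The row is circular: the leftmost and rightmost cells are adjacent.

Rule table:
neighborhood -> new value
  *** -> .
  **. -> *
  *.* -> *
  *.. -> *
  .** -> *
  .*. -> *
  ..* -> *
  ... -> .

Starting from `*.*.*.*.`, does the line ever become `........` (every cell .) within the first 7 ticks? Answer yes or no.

tick 1: ********
tick 2: ........
all cells are . at tick 2

yes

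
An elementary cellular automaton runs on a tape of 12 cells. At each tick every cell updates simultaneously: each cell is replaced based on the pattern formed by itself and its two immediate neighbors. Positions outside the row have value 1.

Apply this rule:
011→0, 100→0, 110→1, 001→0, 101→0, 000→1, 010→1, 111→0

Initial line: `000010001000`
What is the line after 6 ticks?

011010101010
001010101010
001010101010  (fixed point — unchanged through tick 6)

001010101010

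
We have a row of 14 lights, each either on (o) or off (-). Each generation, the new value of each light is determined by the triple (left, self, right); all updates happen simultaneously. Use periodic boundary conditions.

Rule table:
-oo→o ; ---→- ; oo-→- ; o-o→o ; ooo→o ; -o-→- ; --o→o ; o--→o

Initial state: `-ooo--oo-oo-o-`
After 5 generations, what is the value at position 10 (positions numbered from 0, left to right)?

o

ooo-ooo-oo-o-o
oo-ooo-oo-o-oo
o-ooo-oo-o-ooo
-ooo-oo-o-oooo
ooo-oo-o-oooo-
position 10 holds o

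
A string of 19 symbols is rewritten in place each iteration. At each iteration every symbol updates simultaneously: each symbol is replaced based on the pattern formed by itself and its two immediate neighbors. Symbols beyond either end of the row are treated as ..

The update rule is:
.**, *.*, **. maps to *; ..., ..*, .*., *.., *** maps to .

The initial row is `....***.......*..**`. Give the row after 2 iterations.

.....*...........**

....*.*..........**
.....*...........**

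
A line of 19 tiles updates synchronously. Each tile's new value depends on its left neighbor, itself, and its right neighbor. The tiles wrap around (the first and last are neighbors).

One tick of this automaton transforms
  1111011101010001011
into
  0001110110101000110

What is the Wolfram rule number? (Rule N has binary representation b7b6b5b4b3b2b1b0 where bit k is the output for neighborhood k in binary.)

120

position 0: 111 → 0  (bit 7 = 0)
position 3: 110 → 1  (bit 6 = 1)
position 4: 101 → 1  (bit 5 = 1)
position 12: 100 → 1  (bit 4 = 1)
position 5: 011 → 1  (bit 3 = 1)
position 9: 010 → 0  (bit 2 = 0)
position 14: 001 → 0  (bit 1 = 0)
position 13: 000 → 0  (bit 0 = 0)
bits b7..b0 = 01111000 = 120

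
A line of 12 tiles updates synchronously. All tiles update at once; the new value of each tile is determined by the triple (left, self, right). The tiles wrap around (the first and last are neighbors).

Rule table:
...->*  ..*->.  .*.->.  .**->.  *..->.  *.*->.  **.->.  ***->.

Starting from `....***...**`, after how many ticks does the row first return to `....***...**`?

2

tick 1: .**.....*...
tick 2: ....***...**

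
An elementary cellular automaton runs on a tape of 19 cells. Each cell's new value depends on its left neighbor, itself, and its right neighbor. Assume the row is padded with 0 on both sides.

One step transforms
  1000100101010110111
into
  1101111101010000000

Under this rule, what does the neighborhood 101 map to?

0

At position 8 the neighborhood is 101; the next row has 0 there.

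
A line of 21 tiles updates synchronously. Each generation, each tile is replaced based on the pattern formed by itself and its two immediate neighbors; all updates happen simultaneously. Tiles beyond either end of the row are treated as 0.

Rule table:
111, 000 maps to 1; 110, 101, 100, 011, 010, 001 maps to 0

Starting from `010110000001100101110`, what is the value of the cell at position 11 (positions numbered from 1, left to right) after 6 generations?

000000111100000000100
111110011001111110001
011100000000111100100
001001111110011000001
100000111100000011100
001110011001111001001
position 11 holds 0

0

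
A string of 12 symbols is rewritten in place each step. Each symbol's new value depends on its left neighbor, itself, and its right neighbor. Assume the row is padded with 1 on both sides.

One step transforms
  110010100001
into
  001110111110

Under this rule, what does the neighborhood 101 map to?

At position 5 the neighborhood is 101; the next row has 0 there.

0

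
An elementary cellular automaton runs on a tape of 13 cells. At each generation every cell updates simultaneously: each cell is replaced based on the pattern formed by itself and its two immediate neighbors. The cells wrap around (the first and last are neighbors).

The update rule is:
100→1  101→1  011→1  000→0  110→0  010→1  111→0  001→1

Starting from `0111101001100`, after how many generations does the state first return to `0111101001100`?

1100011111010
1010110000111
0111101001100

3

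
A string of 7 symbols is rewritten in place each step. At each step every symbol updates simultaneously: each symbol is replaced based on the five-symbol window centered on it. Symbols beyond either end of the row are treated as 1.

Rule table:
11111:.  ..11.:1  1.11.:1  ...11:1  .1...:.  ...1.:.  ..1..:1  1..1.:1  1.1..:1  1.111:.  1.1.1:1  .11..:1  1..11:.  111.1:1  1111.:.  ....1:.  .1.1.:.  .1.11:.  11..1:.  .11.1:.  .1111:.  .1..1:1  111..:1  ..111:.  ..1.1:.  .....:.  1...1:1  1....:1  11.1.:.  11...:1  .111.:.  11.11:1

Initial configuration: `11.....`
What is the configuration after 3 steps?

.111..1
1..1...
1.11.11

1.11.11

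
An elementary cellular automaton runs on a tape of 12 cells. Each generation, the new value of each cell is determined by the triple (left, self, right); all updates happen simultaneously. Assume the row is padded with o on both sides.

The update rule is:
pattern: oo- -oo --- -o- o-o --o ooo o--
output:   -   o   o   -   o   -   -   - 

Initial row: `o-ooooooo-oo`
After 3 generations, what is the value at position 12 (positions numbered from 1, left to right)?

o

-oo------oo-
oo--oooo-o-o
----o---o-oo
position 12 holds o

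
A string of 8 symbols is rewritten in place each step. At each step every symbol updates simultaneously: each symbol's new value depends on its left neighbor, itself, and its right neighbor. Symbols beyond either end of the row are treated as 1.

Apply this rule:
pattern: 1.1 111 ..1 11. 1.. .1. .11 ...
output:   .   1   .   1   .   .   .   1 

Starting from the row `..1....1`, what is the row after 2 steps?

.11..1..

....11..
.11..1..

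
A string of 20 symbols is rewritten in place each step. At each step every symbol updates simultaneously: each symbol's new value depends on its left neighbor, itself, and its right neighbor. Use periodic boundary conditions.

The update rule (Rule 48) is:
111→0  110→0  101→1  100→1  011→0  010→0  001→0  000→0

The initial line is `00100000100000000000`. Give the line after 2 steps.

step 1: 00010000010000000000
step 2: 00001000001000000000

00001000001000000000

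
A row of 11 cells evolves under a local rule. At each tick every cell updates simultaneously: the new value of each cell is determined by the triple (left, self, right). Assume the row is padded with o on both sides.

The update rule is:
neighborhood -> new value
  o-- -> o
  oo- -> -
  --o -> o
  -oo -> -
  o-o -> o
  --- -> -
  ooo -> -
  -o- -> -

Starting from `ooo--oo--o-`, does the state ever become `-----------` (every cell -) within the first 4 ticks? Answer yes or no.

---oo--oo-o
o-o--oo--o-
-o-oo--oo-o
o-o--oo--o-
tick 4 is o-o--oo--o-, still not uniform -

no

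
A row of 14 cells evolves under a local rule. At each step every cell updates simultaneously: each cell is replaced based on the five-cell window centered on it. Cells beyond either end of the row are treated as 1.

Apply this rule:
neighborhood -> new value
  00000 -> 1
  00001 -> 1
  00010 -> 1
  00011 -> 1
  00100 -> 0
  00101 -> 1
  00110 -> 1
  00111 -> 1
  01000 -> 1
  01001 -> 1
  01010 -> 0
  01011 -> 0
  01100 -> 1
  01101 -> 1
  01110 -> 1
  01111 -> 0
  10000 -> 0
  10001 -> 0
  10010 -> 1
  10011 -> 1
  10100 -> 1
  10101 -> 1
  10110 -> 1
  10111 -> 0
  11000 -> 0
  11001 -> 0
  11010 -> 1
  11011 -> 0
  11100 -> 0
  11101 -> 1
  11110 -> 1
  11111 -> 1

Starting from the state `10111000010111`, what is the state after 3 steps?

01101001000110

10010001110001
00101011100011
01101001000110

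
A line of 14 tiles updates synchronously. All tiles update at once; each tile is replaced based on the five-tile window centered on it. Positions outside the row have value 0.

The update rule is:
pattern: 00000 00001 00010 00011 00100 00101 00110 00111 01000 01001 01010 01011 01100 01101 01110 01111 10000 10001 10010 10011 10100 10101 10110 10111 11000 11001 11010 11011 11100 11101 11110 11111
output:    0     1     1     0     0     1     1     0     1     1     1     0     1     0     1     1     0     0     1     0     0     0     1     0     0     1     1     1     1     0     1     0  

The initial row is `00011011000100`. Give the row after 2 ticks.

tick 1: 01010111001010
tick 2: 11100011111101

11100011111101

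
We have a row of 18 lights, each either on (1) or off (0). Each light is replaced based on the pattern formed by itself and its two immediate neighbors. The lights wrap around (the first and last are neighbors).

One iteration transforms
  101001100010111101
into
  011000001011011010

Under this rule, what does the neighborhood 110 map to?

At position 0 the neighborhood is 110; the next row has 0 there.

0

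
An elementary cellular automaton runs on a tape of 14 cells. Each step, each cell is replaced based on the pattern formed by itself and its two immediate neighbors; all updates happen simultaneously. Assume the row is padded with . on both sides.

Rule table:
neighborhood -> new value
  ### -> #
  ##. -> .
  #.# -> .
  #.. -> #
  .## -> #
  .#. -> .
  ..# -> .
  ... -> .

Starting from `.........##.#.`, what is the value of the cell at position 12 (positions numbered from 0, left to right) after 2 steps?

.........#...#
..........#...
position 12 holds .

.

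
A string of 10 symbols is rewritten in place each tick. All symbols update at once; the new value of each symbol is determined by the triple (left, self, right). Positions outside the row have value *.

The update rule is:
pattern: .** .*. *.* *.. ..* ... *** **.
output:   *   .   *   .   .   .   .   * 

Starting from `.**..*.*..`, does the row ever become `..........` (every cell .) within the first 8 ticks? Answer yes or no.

yes

***...*...
..*.......
..........
all cells are . at tick 3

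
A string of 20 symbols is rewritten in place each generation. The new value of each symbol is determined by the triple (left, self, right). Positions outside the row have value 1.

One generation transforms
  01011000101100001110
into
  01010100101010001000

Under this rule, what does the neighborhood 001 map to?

At position 7 the neighborhood is 001; the next row has 0 there.

0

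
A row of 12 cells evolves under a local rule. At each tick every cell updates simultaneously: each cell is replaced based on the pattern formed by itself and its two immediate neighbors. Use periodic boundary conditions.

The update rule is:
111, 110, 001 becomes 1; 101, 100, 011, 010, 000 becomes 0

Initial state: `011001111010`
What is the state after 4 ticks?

101010111000
000000011001
000000101010
000001000000

000001000000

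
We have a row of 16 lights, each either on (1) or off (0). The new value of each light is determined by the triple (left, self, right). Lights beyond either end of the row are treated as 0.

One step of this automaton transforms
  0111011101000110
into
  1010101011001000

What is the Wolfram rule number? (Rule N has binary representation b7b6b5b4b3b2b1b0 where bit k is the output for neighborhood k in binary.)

position 2: 111 → 1  (bit 7 = 1)
position 3: 110 → 0  (bit 6 = 0)
position 4: 101 → 1  (bit 5 = 1)
position 10: 100 → 0  (bit 4 = 0)
position 1: 011 → 0  (bit 3 = 0)
position 9: 010 → 1  (bit 2 = 1)
position 0: 001 → 1  (bit 1 = 1)
position 11: 000 → 0  (bit 0 = 0)
bits b7..b0 = 10100110 = 166

166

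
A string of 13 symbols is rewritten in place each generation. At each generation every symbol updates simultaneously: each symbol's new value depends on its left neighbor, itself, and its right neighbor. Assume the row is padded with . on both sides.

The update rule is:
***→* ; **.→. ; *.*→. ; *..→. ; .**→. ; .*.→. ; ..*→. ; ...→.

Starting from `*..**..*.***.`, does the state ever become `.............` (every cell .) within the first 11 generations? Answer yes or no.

..........*..
.............
all cells are . at generation 2

yes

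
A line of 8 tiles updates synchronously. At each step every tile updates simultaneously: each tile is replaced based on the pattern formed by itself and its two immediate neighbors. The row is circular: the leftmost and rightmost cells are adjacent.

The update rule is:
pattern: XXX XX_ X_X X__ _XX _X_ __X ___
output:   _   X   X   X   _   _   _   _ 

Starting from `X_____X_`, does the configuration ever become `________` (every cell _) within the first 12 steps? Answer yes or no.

_X_____X
X_X_____
_X_X____
__X_X___
___X_X__
____X_X_
_____X_X
X_____X_  (repeats step 0; period 8)
step 12: __X_X___
step 12 is __X_X___, still not uniform _

no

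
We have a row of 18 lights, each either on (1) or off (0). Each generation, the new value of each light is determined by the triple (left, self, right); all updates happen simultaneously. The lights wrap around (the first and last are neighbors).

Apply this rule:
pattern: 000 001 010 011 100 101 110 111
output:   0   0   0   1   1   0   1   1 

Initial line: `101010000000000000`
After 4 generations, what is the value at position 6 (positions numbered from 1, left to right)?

000001000000000000
000000100000000000
000000010000000000
000000001000000000
position 6 holds 0

0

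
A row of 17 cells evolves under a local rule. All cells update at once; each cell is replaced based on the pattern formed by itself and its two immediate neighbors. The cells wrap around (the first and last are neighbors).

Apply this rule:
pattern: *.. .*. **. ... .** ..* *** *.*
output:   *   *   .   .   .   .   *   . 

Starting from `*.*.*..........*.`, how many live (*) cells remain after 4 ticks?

*.*.**.........*.
*.*...*........*.
*.**..**.......*.
*...*...*......*.
count of *: 4

4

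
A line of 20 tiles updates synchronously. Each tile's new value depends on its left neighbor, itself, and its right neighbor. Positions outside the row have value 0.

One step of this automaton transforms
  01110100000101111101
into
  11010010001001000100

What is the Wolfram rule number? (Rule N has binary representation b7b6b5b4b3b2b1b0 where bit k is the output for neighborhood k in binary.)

90

position 2: 111 → 0  (bit 7 = 0)
position 3: 110 → 1  (bit 6 = 1)
position 4: 101 → 0  (bit 5 = 0)
position 6: 100 → 1  (bit 4 = 1)
position 1: 011 → 1  (bit 3 = 1)
position 5: 010 → 0  (bit 2 = 0)
position 0: 001 → 1  (bit 1 = 1)
position 7: 000 → 0  (bit 0 = 0)
bits b7..b0 = 01011010 = 90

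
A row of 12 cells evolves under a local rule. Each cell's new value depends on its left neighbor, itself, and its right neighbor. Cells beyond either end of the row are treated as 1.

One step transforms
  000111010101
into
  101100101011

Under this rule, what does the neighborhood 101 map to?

At position 6 the neighborhood is 101; the next row has 1 there.

1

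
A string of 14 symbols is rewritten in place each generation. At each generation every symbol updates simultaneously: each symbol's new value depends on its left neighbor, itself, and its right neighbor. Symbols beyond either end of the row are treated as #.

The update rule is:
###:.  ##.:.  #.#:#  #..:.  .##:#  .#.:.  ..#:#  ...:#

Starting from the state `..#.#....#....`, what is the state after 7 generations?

##..##..##..##

.#.#..###..###
#.#..##...##..
.#..##..###..#
#..##..##...##
..##..##..###.
.##..##..##..#
##..##..##..##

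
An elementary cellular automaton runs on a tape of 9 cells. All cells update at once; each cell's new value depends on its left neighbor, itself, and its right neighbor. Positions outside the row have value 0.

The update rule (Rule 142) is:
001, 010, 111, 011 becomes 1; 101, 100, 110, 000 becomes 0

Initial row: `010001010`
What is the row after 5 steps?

101011000

110011010
100110010
101100110
101001100
101011000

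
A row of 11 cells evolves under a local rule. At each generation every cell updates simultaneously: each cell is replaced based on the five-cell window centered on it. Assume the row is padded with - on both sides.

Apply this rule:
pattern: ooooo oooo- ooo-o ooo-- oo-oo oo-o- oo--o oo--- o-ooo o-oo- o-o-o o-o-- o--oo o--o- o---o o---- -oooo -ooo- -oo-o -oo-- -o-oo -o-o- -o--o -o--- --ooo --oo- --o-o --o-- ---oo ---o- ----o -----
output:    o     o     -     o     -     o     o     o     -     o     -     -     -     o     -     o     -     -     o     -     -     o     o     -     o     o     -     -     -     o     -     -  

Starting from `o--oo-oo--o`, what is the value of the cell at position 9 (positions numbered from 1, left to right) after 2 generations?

generation 1: -o-oo-o-oo-
generation 2: o--ooo--o-o
position 9 holds o

o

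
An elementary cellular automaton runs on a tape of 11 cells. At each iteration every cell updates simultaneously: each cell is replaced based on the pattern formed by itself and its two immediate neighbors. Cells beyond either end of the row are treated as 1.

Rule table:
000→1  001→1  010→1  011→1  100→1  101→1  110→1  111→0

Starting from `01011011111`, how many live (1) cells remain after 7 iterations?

7

11111110000
00000011111
11111110000  (repeats iteration 1; period 2)
iteration 7: 11111110000
count of 1: 7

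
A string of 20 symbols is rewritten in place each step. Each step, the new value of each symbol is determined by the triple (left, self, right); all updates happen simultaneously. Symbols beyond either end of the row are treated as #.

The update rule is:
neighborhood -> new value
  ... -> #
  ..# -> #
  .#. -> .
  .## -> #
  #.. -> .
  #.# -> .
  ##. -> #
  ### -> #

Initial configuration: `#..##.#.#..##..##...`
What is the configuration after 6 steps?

#.###.#######.###.##

#.###.....###.###.##
#.###.#######.###.##
#.###.#######.###.##  (fixed point — unchanged through step 6)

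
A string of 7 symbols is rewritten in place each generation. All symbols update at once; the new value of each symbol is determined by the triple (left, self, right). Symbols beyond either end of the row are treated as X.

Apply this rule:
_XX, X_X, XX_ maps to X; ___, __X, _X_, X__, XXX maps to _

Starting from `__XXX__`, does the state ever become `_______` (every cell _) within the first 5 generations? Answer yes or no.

__X_X__
___X___
_______
all cells are _ at generation 3

yes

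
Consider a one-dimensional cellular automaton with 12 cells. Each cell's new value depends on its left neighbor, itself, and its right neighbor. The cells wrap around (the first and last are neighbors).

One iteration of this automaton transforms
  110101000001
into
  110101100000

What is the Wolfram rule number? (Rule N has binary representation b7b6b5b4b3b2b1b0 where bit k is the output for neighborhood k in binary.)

212

position 0: 111 → 1  (bit 7 = 1)
position 1: 110 → 1  (bit 6 = 1)
position 2: 101 → 0  (bit 5 = 0)
position 6: 100 → 1  (bit 4 = 1)
position 11: 011 → 0  (bit 3 = 0)
position 3: 010 → 1  (bit 2 = 1)
position 10: 001 → 0  (bit 1 = 0)
position 7: 000 → 0  (bit 0 = 0)
bits b7..b0 = 11010100 = 212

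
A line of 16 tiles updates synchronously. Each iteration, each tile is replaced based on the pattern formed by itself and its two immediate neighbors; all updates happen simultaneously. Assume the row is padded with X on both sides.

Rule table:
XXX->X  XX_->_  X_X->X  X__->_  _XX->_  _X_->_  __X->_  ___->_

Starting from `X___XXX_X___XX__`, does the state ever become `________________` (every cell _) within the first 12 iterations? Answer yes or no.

yes

iteration 1: _____X_X________
iteration 2: ______X_________
iteration 3: ________________
all cells are _ at iteration 3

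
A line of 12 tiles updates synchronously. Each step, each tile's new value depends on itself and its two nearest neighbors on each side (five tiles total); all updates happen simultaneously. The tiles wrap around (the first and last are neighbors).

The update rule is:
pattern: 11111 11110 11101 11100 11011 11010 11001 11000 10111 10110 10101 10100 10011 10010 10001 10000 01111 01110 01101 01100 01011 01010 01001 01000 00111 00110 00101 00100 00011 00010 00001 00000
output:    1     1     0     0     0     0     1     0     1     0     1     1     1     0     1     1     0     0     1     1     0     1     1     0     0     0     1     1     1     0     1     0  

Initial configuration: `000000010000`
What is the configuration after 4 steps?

111111001101

000001010100
000101111101
010101011001
111111001101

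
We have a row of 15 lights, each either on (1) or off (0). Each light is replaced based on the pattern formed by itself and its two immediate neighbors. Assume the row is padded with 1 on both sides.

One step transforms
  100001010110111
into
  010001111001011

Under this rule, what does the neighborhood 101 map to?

1

At position 6 the neighborhood is 101; the next row has 1 there.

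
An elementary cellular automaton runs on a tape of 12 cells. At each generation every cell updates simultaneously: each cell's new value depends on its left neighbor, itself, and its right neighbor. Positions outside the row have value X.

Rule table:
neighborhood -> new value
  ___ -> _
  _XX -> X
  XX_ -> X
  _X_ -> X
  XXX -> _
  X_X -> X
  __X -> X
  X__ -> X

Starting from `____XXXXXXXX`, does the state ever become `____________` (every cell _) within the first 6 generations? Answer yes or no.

no

generation 1: X__XX_______
generation 2: XXXXXX_____X
generation 3: _____XX___XX
generation 4: X___XXXX_XX_
generation 5: XX_XX__XXXXX
generation 6: _XXXXXXX____
generation 6 is _XXXXXXX____, still not uniform _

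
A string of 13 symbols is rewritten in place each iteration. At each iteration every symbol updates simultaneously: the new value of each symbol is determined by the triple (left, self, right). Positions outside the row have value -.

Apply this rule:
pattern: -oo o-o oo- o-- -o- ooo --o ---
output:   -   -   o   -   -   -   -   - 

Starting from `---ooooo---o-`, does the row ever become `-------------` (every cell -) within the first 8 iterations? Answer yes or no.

yes

iteration 1: -------o-----
iteration 2: -------------
all cells are - at iteration 2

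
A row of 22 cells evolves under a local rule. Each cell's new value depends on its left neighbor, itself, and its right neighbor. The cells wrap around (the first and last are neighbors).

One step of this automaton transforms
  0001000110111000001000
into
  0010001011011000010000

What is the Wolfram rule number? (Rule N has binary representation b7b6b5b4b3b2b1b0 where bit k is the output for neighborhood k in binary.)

226

position 11: 111 → 1  (bit 7 = 1)
position 8: 110 → 1  (bit 6 = 1)
position 9: 101 → 1  (bit 5 = 1)
position 4: 100 → 0  (bit 4 = 0)
position 7: 011 → 0  (bit 3 = 0)
position 3: 010 → 0  (bit 2 = 0)
position 2: 001 → 1  (bit 1 = 1)
position 0: 000 → 0  (bit 0 = 0)
bits b7..b0 = 11100010 = 226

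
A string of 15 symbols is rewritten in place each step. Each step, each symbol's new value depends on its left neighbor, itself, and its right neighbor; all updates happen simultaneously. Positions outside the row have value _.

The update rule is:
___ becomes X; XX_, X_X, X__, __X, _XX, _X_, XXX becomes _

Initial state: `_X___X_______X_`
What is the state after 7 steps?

___X___XXXXX___

step 1: ___X___XXXXX___
step 2: XX___X_______XX
step 3: ___X___XXXXX___  (repeats step 1; period 2)
step 7: ___X___XXXXX___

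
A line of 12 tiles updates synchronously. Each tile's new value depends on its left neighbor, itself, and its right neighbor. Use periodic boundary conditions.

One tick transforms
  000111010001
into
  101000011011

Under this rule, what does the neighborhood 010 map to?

At position 7 the neighborhood is 010; the next row has 1 there.

1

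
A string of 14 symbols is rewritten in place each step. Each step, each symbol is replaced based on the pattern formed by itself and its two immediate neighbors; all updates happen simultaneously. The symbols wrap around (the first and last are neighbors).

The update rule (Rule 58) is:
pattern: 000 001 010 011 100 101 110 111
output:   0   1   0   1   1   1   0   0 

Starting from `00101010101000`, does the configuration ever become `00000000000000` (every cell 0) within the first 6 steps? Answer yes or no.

no

01010101010100
10101010101010
01010101010101
10101010101010  (repeats step 2; period 2)
step 6: 10101010101010
step 6 is 10101010101010, still not uniform 0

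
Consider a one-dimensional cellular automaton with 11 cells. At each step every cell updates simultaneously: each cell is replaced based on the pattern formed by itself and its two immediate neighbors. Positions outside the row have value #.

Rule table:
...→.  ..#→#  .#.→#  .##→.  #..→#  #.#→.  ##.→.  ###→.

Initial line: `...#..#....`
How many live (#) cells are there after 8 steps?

#.######..#
........##.
#......#...
.#....###.#
.##..#.....
...####...#
#.#....#.#.
..##..##.#.
count of #: 5

5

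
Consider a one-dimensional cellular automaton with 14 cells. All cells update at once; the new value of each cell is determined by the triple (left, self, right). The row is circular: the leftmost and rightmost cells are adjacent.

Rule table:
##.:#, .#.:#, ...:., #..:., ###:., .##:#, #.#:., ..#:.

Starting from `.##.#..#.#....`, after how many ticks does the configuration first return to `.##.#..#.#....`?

1

.##.#..#.#....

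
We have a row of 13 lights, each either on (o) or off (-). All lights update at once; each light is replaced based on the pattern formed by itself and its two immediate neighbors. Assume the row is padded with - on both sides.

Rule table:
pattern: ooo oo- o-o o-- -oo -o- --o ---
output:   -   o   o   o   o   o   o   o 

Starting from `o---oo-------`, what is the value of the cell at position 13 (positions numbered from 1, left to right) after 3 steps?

o

ooooooooooooo
o-----------o
ooooooooooooo
position 13 holds o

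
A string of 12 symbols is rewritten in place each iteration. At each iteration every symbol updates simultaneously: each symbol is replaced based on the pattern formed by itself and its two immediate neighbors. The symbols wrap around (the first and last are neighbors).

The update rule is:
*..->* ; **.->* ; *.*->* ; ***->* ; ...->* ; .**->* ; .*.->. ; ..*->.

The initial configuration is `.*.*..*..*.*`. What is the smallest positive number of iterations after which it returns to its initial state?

12

*.*.*..*..*.
.*.*.*..*..*
*.*.*.*..*..
.*.*.*.*..*.
..*.*.*.*..*
*..*.*.*.*..
.*..*.*.*.*.
..*..*.*.*.*
*..*..*.*.*.
.*..*..*.*.*
*.*..*..*.*.
.*.*..*..*.*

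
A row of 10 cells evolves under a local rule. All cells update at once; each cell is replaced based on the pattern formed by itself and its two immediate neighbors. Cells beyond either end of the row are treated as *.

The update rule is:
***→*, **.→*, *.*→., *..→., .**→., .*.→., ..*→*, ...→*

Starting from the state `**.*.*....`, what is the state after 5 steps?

step 1: **.....***
step 2: **.****.**
step 3: **..***..*
step 4: **.*.**.*.
step 5: **....*...

**....*...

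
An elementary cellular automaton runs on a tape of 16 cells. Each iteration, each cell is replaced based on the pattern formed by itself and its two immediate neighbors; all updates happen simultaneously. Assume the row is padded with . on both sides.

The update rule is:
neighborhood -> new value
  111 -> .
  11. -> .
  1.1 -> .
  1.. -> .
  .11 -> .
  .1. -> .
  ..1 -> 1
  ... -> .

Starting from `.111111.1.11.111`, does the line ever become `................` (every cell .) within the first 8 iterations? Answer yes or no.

yes

iteration 1: 1...............
iteration 2: ................
all cells are . at iteration 2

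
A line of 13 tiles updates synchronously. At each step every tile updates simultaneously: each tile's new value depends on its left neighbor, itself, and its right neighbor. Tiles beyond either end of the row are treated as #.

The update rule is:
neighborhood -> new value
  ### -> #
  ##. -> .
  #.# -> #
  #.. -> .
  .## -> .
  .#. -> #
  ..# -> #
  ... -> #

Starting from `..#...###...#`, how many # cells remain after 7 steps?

step 1: .##.##.#..##.
step 2: #..#..##.#..#
step 3: ..##.#..##.#.
step 4: .#..##.#..###
step 5: ##.#..##.#.##
step 6: #.##.#..###.#
step 7: .#..##.#.#.#.
count of #: 6

6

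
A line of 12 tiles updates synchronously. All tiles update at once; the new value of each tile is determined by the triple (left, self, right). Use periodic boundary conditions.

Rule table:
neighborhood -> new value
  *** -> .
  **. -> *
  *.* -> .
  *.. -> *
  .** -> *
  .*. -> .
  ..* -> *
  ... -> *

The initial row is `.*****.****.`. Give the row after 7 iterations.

**...*.*..**
.****...***.
**..*****.**
.****...*.*.
**..****...*
.****..*****
.*..****...*

.*..****...*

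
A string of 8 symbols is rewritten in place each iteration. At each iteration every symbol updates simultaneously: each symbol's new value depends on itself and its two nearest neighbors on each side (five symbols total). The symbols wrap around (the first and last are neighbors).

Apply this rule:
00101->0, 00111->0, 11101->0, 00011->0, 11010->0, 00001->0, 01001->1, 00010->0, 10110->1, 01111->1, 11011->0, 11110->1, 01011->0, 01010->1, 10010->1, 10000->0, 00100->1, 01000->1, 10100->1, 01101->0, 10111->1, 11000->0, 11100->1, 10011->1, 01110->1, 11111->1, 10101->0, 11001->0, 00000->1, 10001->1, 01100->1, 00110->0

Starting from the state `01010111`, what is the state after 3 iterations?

00110001

00100110
10111010
00110001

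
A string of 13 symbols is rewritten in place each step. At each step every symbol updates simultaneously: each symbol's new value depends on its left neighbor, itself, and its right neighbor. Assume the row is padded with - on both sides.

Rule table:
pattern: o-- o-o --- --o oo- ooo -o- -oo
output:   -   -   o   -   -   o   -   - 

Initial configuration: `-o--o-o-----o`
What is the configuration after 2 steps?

ooooooo--o--o

--------ooo--
ooooooo--o--o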